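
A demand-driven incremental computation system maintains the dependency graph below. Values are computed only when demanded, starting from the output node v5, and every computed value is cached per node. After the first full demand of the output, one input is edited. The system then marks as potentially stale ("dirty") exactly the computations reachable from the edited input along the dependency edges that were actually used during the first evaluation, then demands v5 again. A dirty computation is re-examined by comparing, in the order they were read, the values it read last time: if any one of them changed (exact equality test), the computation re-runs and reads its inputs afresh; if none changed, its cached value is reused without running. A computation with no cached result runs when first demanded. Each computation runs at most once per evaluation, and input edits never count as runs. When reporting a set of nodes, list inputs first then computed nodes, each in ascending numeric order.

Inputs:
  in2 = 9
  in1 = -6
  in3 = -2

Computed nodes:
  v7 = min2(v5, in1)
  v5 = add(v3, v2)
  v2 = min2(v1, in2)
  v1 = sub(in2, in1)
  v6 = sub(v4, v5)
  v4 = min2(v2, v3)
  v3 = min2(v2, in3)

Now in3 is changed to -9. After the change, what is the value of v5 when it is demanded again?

New value of v5: 0.

First evaluation (everything demanded from the output):
  v1 = sub(9, -6) = 15
  v2 = min2(15, 9) = 9
  v3 = min2(9, -2) = -2
  v5 = add(-2, 9) = 7

Propagation after the edit:
  v3: runs — in3 -2->-9; result -9.
  v5: runs — v3 -2->-9; result 0.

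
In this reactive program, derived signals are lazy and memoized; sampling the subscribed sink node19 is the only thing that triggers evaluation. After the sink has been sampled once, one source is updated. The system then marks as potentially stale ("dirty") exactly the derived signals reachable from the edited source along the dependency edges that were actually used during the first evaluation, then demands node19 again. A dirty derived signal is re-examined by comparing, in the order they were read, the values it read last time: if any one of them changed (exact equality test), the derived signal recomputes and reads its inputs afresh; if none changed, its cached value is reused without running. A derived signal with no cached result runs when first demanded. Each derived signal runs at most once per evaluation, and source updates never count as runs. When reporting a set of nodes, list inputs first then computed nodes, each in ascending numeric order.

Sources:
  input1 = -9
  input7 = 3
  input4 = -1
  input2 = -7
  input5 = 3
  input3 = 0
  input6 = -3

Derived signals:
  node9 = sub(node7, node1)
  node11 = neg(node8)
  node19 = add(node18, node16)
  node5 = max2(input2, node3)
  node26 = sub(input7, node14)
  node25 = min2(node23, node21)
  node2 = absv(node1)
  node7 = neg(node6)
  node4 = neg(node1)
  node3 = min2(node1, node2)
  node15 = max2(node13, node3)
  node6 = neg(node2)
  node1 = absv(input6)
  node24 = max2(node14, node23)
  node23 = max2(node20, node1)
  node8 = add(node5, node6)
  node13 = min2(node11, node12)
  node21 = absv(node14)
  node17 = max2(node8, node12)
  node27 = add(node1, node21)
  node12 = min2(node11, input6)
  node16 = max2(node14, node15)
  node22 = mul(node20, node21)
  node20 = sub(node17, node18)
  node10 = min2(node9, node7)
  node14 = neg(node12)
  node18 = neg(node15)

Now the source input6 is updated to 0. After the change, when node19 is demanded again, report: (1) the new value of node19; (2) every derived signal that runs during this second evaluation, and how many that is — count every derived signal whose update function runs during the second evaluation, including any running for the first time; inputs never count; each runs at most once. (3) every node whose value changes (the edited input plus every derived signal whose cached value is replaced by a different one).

Demanding node19 again yields 0.
13 derived signals run: node1, node2, node3, node5, node6, node8, node12, node13, node14, node15, node16, node18, node19.
The nodes whose values change: input6, node1, node2, node3, node5, node6, node12, node13, node14, node15, node16, node18.
Note where the cutoff bites: node11 is checked, finds nothing changed, and keeps its cache.

First demand of the output computes:
  node1 = absv(-3) = 3
  node2 = absv(3) = 3
  node3 = min2(3, 3) = 3
  node5 = max2(-7, 3) = 3
  node6 = neg(3) = -3
  node8 = add(3, -3) = 0
  node11 = neg(0) = 0
  node12 = min2(0, -3) = -3
  node13 = min2(0, -3) = -3
  node14 = neg(-3) = 3
  node15 = max2(-3, 3) = 3
  node16 = max2(3, 3) = 3
  node18 = neg(3) = -3
  node19 = add(-3, 3) = 0

After the edit, cleaning proceeds:
  node1: a read changed (input6 -3->0) — executes, giving 0.
  node2: a read changed (node1 3->0) — executes, giving 0.
  node3: a read changed (node1 3->0; node2 3->0) — executes, giving 0.
  node5: a read changed (node3 3->0) — executes, giving 0.
  node6: a read changed (node2 3->0) — executes, giving 0.
  node8: a read changed (node5 3->0; node6 -3->0) — executes, giving 0 — identical to its old value.
  node11: dirty, but its reads are unchanged (node8 unchanged); cached 0 stands.
  node12: a read changed (input6 -3->0) — executes, giving 0.
  node13: a read changed (node12 -3->0) — executes, giving 0.
  node14: a read changed (node12 -3->0) — executes, giving 0.
  node15: a read changed (node13 -3->0; node3 3->0) — executes, giving 0.
  node16: a read changed (node14 3->0; node15 3->0) — executes, giving 0.
  node18: a read changed (node15 3->0) — executes, giving 0.
  node19: a read changed (node18 -3->0; node16 3->0) — executes, giving 0 — identical to its old value.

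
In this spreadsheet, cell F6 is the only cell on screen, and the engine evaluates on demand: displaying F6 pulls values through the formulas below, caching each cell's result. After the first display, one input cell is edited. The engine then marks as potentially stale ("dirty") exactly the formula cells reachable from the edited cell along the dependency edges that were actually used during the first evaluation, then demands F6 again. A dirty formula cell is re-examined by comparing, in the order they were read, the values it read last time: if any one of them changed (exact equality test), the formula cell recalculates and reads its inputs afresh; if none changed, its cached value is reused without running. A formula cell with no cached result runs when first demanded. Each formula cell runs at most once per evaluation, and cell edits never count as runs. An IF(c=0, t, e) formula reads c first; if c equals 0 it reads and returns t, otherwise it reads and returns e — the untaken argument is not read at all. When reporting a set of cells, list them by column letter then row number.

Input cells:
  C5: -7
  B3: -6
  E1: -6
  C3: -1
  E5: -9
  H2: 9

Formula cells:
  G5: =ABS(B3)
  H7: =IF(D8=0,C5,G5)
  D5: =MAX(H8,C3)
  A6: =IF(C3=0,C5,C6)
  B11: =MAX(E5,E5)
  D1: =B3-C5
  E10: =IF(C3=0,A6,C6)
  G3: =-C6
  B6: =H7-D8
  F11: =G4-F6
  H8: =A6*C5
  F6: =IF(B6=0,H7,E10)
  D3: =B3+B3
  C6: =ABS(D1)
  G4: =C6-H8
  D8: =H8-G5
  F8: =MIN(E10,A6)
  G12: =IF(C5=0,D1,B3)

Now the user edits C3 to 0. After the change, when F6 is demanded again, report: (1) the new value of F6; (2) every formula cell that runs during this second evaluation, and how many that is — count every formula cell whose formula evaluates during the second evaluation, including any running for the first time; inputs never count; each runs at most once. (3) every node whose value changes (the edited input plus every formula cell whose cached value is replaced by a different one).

F6 now evaluates to -7.
Run set: A6, B6, D8, E10, F6, H7, H8 (7 run).
Changed values: A6, B6, C3, D8, E10, F6, H8.

Initial pass — values computed on the first demand:
  D1 = -6 - -7 = 1
  C6 = ABS(1) = 1
  A6 = IF(C3=0: C3=-1 -> else branch C6) = 1
  E10 = IF(C3=0: C3=-1 -> else branch C6) = 1
  G5 = ABS(-6) = 6
  H8 = 1 * -7 = -7
  D8 = -7 - 6 = -13
  H7 = IF(D8=0: D8=-13 -> else branch G5) = 6
  B6 = 6 - -13 = 19
  F6 = IF(B6=0: B6=19 -> else branch E10) = 1

Second demand — change propagation:
  A6: re-runs because C3 -1->0; new result -7.
  E10: re-runs because C3 -1->0; new result -7.
  H8: re-runs because A6 1->-7; new result 49.
  D8: re-runs because H8 -7->49; new result 43.
  H7: re-runs because D8 -13->43; new result 6 (unchanged).
  B6: re-runs because D8 -13->43; new result -37.
  F6: re-runs because B6 19->-37; E10 1->-7; new result -7.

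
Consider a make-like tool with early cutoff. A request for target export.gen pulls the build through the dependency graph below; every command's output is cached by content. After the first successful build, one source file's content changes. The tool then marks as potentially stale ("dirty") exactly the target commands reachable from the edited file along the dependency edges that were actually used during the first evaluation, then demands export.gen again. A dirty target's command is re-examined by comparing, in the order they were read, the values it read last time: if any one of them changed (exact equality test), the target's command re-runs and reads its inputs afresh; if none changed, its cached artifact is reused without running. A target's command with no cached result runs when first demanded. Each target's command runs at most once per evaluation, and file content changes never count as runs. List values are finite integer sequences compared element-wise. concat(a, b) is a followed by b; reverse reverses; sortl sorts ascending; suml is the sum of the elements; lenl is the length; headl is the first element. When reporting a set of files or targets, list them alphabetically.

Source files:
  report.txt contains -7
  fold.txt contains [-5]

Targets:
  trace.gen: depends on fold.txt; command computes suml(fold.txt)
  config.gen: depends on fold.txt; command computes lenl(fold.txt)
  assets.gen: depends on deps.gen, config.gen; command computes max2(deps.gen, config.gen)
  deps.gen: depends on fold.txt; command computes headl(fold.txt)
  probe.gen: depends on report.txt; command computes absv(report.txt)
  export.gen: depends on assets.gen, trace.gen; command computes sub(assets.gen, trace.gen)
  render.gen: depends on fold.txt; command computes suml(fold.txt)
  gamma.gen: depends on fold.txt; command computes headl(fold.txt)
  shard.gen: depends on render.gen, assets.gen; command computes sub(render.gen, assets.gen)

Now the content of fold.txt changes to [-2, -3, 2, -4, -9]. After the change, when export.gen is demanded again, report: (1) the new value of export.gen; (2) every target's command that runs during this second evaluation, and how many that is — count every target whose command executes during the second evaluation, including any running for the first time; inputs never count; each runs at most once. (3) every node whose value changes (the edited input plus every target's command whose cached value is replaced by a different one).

First demand of the output computes:
  config.gen = lenl([-5]) = 1
  deps.gen = headl([-5]) = -5
  assets.gen = max2(-5, 1) = 1
  trace.gen = suml([-5]) = -5
  export.gen = sub(1, -5) = 6

After the edit, cleaning proceeds:
  config.gen: a read changed (fold.txt [-5]->[-2, -3, 2, -4, -9]) — executes, giving 5.
  deps.gen: a read changed (fold.txt [-5]->[-2, -3, 2, -4, -9]) — executes, giving -2.
  assets.gen: a read changed (deps.gen -5->-2; config.gen 1->5) — executes, giving 5.
  trace.gen: a read changed (fold.txt [-5]->[-2, -3, 2, -4, -9]) — executes, giving -16.
  export.gen: a read changed (assets.gen 1->5; trace.gen -5->-16) — executes, giving 21.

Demanding export.gen again yields 21.
5 target commands run: assets.gen, config.gen, deps.gen, export.gen, trace.gen.
The nodes whose values change: assets.gen, config.gen, deps.gen, export.gen, fold.txt, trace.gen.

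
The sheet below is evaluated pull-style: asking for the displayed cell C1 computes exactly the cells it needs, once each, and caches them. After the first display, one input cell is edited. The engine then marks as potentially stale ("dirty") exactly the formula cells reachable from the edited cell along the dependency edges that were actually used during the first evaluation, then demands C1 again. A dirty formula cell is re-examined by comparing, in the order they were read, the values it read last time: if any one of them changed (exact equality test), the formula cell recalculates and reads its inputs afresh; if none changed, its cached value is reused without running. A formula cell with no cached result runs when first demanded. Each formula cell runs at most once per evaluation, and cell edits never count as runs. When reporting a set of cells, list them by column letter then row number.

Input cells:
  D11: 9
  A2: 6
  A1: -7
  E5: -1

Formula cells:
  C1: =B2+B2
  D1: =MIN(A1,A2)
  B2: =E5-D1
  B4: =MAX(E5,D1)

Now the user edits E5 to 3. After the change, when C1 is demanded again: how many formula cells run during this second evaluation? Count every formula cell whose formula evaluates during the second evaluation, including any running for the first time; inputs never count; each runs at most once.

2 formula cells run: B2, C1.

First demand of the output computes:
  D1 = MIN(-7, 6) = -7
  B2 = -1 - -7 = 6
  C1 = 6 + 6 = 12

After the edit, cleaning proceeds:
  B2: a read changed (E5 -1->3) — executes, giving 10.
  C1: a read changed (B2 6->10; B2 6->10) — executes, giving 20.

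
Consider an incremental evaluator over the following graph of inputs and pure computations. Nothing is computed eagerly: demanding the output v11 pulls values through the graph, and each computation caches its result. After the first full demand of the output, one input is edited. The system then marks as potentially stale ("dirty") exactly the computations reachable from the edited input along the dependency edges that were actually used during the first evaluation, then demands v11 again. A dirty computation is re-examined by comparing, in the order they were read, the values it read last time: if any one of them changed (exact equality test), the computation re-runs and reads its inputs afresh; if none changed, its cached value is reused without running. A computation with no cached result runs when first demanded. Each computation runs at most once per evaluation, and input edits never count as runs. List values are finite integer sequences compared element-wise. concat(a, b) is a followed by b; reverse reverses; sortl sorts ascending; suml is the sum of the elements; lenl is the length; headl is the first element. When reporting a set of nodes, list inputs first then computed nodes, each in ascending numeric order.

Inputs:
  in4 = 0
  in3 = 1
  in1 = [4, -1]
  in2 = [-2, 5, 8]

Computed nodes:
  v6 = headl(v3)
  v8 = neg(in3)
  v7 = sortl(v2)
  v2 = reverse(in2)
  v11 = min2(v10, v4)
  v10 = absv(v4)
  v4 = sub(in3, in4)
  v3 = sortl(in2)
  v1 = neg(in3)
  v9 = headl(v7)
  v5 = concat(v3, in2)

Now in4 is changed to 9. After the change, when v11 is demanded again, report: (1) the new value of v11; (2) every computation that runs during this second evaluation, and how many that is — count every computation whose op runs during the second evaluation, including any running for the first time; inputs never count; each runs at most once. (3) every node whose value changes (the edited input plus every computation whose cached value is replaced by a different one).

Initial pass — values computed on the first demand:
  v4 = sub(1, 0) = 1
  v10 = absv(1) = 1
  v11 = min2(1, 1) = 1

Second demand — change propagation:
  v4: re-runs because in4 0->9; new result -8.
  v10: re-runs because v4 1->-8; new result 8.
  v11: re-runs because v10 1->8; v4 1->-8; new result -8.

v11 now evaluates to -8.
Run set: v4, v10, v11 (3 run).
Changed values: in4, v4, v10, v11.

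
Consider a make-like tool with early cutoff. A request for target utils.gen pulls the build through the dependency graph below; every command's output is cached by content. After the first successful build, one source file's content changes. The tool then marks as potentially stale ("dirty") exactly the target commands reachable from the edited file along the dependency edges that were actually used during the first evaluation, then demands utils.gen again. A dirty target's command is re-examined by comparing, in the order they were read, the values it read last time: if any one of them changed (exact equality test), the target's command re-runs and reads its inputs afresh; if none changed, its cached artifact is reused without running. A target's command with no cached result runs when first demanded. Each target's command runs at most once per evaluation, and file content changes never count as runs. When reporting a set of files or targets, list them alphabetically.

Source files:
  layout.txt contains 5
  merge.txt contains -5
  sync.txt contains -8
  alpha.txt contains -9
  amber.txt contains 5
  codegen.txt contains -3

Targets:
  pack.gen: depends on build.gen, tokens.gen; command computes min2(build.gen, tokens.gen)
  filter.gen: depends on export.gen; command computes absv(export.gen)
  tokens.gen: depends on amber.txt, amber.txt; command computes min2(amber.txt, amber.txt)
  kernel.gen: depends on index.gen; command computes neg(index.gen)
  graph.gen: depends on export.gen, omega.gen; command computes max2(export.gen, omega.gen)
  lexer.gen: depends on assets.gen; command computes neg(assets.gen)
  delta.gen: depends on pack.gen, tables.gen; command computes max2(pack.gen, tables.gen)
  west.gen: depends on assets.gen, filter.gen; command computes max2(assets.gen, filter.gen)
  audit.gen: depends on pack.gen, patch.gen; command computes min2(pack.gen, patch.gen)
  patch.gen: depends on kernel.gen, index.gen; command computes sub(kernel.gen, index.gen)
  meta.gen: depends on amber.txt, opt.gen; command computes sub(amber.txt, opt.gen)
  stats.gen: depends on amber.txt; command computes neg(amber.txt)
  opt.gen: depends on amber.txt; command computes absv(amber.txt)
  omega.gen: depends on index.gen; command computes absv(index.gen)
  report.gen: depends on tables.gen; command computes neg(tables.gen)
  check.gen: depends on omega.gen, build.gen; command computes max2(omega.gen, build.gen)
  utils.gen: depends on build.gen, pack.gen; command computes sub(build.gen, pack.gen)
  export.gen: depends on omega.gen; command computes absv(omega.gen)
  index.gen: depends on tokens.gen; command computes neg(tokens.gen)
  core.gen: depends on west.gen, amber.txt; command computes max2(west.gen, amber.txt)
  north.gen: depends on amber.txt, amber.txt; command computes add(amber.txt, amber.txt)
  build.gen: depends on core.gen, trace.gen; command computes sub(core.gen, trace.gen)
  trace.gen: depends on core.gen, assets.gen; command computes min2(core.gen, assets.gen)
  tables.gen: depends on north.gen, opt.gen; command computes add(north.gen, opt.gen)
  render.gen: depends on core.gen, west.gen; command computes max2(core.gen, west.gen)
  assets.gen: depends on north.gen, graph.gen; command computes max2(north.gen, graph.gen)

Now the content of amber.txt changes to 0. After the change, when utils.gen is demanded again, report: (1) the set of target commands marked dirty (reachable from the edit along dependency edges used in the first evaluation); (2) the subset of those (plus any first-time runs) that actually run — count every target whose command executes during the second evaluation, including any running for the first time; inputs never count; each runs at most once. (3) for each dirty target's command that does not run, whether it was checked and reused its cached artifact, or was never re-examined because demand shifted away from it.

First demand of the output computes:
  north.gen = add(5, 5) = 10
  tokens.gen = min2(5, 5) = 5
  index.gen = neg(5) = -5
  omega.gen = absv(-5) = 5
  export.gen = absv(5) = 5
  filter.gen = absv(5) = 5
  graph.gen = max2(5, 5) = 5
  assets.gen = max2(10, 5) = 10
  west.gen = max2(10, 5) = 10
  core.gen = max2(10, 5) = 10
  trace.gen = min2(10, 10) = 10
  build.gen = sub(10, 10) = 0
  pack.gen = min2(0, 5) = 0
  utils.gen = sub(0, 0) = 0

After the edit, cleaning proceeds:
  north.gen: a read changed (amber.txt 5->0; amber.txt 5->0) — executes, giving 0.
  tokens.gen: a read changed (amber.txt 5->0; amber.txt 5->0) — executes, giving 0.
  index.gen: a read changed (tokens.gen 5->0) — executes, giving 0.
  omega.gen: a read changed (index.gen -5->0) — executes, giving 0.
  export.gen: a read changed (omega.gen 5->0) — executes, giving 0.
  filter.gen: a read changed (export.gen 5->0) — executes, giving 0.
  graph.gen: a read changed (export.gen 5->0; omega.gen 5->0) — executes, giving 0.
  assets.gen: a read changed (north.gen 10->0; graph.gen 5->0) — executes, giving 0.
  west.gen: a read changed (assets.gen 10->0; filter.gen 5->0) — executes, giving 0.
  core.gen: a read changed (west.gen 10->0; amber.txt 5->0) — executes, giving 0.
  trace.gen: a read changed (core.gen 10->0; assets.gen 10->0) — executes, giving 0.
  build.gen: a read changed (core.gen 10->0; trace.gen 10->0) — executes, giving 0 — identical to its old value.
  pack.gen: a read changed (tokens.gen 5->0) — executes, giving 0 — identical to its old value.
  utils.gen: dirty, but its reads are unchanged (build.gen unchanged, pack.gen unchanged); cached 0 stands.

Note where the cutoff bites: utils.gen is checked, finds nothing changed, and keeps its cache.

The edit dirties: assets.gen, build.gen, core.gen, export.gen, filter.gen, graph.gen, index.gen, north.gen, omega.gen, pack.gen, tokens.gen, trace.gen, utils.gen, west.gen.
13 target commands run: assets.gen, build.gen, core.gen, export.gen, filter.gen, graph.gen, index.gen, north.gen, omega.gen, pack.gen, tokens.gen, trace.gen, west.gen.
Cache hits after checking: utils.gen.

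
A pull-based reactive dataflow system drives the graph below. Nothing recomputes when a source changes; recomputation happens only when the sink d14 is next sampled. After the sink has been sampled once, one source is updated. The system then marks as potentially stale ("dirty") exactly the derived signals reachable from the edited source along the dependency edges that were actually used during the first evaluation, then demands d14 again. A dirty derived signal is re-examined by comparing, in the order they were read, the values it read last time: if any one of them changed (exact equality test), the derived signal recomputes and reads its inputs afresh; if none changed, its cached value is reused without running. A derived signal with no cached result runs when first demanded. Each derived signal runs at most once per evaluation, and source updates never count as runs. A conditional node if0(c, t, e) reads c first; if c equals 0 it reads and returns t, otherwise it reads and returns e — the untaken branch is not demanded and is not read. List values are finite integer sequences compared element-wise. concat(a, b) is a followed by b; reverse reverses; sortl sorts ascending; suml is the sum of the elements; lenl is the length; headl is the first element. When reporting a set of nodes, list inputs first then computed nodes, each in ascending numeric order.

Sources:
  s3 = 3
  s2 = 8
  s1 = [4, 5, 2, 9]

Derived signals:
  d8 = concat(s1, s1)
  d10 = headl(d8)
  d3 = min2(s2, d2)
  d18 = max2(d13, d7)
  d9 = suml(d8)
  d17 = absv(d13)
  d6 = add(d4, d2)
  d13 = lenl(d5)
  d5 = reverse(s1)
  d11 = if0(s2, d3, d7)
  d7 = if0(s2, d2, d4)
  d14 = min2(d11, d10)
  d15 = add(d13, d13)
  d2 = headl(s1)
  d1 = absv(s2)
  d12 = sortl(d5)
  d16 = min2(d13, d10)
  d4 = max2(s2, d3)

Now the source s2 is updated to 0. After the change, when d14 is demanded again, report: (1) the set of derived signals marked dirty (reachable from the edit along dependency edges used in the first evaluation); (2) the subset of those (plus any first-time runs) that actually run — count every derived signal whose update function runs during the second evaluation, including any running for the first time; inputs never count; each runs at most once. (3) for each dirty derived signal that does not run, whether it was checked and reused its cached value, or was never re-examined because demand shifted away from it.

First evaluation (everything demanded from the output):
  d2 = headl([4, 5, 2, 9]) = 4
  d3 = min2(8, 4) = 4
  d4 = max2(8, 4) = 8
  d7 = if0(s2=8 -> else branch d4) = 8
  d8 = concat([4, 5, 2, 9], [4, 5, 2, 9]) = [4, 5, 2, 9, 4, 5, 2, 9]
  d10 = headl([4, 5, 2, 9, 4, 5, 2, 9]) = 4
  d11 = if0(s2=8 -> else branch d7) = 8
  d14 = min2(8, 4) = 4

Propagation after the edit:
  d3: runs — s2 8->0; result 0.
  d4: marked dirty but never re-examined — demand shifted away from it.
  d7: marked dirty but never re-examined — demand shifted away from it.
  d11: runs — s2 8->0; result 0.
  d14: runs — d11 8->0; result 0.

Key observation: a condition flipped, so demand moved to the other branch — d4, d7 are never re-examined.

Marked dirty: d3, d4, d7, d11, d14.
Derived signals that run: d3, d11, d14 — 3 in total.
Never re-examined (demand shifted away): d4, d7.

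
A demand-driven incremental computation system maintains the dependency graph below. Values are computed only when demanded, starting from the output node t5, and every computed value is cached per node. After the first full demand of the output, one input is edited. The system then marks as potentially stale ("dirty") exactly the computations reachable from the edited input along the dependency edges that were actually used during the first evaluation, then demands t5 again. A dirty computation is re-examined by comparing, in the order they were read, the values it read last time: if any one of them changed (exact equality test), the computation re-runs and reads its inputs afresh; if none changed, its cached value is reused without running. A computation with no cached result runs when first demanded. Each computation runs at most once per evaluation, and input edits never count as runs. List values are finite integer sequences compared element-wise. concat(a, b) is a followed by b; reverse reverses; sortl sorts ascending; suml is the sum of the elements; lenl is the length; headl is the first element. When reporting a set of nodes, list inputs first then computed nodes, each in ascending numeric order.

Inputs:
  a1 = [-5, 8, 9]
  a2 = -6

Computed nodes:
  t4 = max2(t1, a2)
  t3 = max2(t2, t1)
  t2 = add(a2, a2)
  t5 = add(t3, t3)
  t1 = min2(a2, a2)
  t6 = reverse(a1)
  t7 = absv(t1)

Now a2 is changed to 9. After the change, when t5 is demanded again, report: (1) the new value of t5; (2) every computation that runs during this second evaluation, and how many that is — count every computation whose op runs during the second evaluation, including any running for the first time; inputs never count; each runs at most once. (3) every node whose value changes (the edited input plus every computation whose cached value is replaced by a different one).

First evaluation (everything demanded from the output):
  t1 = min2(-6, -6) = -6
  t2 = add(-6, -6) = -12
  t3 = max2(-12, -6) = -6
  t5 = add(-6, -6) = -12

Propagation after the edit:
  t1: runs — a2 -6->9; a2 -6->9; result 9.
  t2: runs — a2 -6->9; a2 -6->9; result 18.
  t3: runs — t2 -12->18; t1 -6->9; result 18.
  t5: runs — t3 -6->18; t3 -6->18; result 36.

New value of t5: 36.
Computations that run: t1, t2, t3, t5 — 4 in total.
Values that change: a2, t1, t2, t3, t5.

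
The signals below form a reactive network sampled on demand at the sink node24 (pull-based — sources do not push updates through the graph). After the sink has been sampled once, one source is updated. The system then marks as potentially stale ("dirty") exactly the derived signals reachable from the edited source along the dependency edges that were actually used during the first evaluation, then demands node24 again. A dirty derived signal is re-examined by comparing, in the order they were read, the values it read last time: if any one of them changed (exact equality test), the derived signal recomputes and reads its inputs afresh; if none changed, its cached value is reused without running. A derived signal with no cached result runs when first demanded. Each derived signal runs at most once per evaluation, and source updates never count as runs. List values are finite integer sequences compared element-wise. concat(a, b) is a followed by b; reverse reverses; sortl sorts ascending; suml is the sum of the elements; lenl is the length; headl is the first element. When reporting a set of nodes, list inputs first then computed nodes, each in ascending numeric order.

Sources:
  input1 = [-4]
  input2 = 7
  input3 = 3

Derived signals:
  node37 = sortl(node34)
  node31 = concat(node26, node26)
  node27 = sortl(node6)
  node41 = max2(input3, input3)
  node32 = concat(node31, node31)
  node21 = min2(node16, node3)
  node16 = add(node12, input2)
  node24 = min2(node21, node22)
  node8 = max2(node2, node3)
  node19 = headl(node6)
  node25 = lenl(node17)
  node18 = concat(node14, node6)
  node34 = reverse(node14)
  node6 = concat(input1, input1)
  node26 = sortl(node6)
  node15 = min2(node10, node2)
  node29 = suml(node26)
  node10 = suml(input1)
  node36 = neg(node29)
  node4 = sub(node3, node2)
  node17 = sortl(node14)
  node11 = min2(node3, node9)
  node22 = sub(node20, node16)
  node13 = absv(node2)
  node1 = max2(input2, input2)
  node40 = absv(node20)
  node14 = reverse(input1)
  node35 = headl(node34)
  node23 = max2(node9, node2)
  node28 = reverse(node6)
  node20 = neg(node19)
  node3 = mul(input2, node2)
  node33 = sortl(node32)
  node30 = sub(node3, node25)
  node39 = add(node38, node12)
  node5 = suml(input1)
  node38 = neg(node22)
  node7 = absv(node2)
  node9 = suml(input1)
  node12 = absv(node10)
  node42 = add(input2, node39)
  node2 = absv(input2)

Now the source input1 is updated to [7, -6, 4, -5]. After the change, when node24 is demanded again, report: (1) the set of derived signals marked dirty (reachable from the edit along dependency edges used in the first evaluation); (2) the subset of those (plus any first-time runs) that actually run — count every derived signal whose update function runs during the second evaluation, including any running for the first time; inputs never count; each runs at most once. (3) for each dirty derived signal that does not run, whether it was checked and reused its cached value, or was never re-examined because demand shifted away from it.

Initial pass — values computed on the first demand:
  node2 = absv(7) = 7
  node3 = mul(7, 7) = 49
  node6 = concat([-4], [-4]) = [-4, -4]
  node10 = suml([-4]) = -4
  node12 = absv(-4) = 4
  node16 = add(4, 7) = 11
  node19 = headl([-4, -4]) = -4
  node20 = neg(-4) = 4
  node21 = min2(11, 49) = 11
  node22 = sub(4, 11) = -7
  node24 = min2(11, -7) = -7

Second demand — change propagation:
  node6: re-runs because input1 [-4]->[7, -6, 4, -5]; input1 [-4]->[7, -6, 4, -5]; new result [7, -6, 4, -5, 7, -6, 4, -5].
  node10: re-runs because input1 [-4]->[7, -6, 4, -5]; new result 0.
  node12: re-runs because node10 -4->0; new result 0.
  node16: re-runs because node12 4->0; new result 7.
  node19: re-runs because node6 [-4, -4]->[7, -6, 4, -5, 7, -6, 4, -5]; new result 7.
  node20: re-runs because node19 -4->7; new result -7.
  node21: re-runs because node16 11->7; new result 7.
  node22: re-runs because node20 4->-7; node16 11->7; new result -14.
  node24: re-runs because node21 11->7; node22 -7->-14; new result -14.

Dirty set: node6, node10, node12, node16, node19, node20, node21, node22, node24.
Run set: node6, node10, node12, node16, node19, node20, node21, node22, node24 (9 run).
All dirty derived signals ended up running.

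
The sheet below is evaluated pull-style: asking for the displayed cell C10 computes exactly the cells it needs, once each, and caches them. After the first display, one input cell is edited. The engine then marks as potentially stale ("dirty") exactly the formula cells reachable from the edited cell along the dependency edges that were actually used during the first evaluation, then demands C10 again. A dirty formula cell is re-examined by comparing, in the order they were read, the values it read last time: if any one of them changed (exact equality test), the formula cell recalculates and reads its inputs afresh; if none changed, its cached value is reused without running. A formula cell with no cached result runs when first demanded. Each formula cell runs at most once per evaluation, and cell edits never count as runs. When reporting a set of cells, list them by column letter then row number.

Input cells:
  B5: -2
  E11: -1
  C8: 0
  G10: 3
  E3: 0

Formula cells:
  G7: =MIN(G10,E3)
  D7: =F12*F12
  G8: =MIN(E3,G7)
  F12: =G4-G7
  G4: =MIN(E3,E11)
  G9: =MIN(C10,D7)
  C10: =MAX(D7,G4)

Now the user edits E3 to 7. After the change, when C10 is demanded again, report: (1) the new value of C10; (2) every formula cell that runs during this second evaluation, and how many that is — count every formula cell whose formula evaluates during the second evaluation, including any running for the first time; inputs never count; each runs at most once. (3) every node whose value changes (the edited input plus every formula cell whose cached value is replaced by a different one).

First demand of the output computes:
  G4 = MIN(0, -1) = -1
  G7 = MIN(3, 0) = 0
  F12 = -1 - 0 = -1
  D7 = -1 * -1 = 1
  C10 = MAX(1, -1) = 1

After the edit, cleaning proceeds:
  G4: a read changed (E3 0->7) — executes, giving -1 — identical to its old value.
  G7: a read changed (E3 0->7) — executes, giving 3.
  F12: a read changed (G7 0->3) — executes, giving -4.
  D7: a read changed (F12 -1->-4; F12 -1->-4) — executes, giving 16.
  C10: a read changed (D7 1->16) — executes, giving 16.

Demanding C10 again yields 16.
5 formula cells run: C10, D7, F12, G4, G7.
The nodes whose values change: C10, D7, E3, F12, G7.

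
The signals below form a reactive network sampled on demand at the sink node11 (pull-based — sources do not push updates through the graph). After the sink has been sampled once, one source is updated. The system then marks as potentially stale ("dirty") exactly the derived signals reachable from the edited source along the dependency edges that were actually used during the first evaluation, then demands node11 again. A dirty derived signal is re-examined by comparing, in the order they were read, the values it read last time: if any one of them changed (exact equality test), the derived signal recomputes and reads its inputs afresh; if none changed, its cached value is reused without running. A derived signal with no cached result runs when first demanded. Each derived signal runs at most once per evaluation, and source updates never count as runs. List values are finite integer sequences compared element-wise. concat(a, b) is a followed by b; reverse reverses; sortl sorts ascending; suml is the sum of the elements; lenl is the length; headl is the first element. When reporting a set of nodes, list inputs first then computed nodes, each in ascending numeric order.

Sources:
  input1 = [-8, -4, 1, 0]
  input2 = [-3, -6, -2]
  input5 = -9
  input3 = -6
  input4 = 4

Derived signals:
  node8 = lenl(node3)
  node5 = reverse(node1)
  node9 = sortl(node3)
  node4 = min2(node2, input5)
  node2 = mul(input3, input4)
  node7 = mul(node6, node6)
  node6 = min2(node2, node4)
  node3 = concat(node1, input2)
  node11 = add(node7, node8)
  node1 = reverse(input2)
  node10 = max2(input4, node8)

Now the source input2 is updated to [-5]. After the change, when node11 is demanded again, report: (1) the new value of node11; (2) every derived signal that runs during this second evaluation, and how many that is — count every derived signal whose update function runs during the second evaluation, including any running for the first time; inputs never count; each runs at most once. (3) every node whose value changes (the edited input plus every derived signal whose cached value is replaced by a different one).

Initial pass — values computed on the first demand:
  node1 = reverse([-3, -6, -2]) = [-2, -6, -3]
  node2 = mul(-6, 4) = -24
  node3 = concat([-2, -6, -3], [-3, -6, -2]) = [-2, -6, -3, -3, -6, -2]
  node4 = min2(-24, -9) = -24
  node6 = min2(-24, -24) = -24
  node7 = mul(-24, -24) = 576
  node8 = lenl([-2, -6, -3, -3, -6, -2]) = 6
  node11 = add(576, 6) = 582

Second demand — change propagation:
  node1: re-runs because input2 [-3, -6, -2]->[-5]; new result [-5].
  node3: re-runs because node1 [-2, -6, -3]->[-5]; input2 [-3, -6, -2]->[-5]; new result [-5, -5].
  node8: re-runs because node3 [-2, -6, -3, -3, -6, -2]->[-5, -5]; new result 2.
  node11: re-runs because node8 6->2; new result 578.

node11 now evaluates to 578.
Run set: node1, node3, node8, node11 (4 run).
Changed values: input2, node1, node3, node8, node11.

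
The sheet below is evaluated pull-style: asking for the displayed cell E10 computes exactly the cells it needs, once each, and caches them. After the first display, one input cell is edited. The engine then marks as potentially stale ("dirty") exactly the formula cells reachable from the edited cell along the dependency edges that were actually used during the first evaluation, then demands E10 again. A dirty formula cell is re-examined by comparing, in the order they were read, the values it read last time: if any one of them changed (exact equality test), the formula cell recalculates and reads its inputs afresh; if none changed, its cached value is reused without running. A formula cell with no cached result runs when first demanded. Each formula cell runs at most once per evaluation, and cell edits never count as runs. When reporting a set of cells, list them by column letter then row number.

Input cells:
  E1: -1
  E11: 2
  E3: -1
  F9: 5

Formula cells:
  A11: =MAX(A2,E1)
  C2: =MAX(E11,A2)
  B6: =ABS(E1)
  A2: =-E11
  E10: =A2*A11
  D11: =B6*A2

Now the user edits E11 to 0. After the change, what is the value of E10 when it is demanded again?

First demand of the output computes:
  A2 = -(2) = -2
  A11 = MAX(-2, -1) = -1
  E10 = -2 * -1 = 2

After the edit, cleaning proceeds:
  A2: a read changed (E11 2->0) — executes, giving 0.
  A11: a read changed (A2 -2->0) — executes, giving 0.
  E10: a read changed (A2 -2->0; A11 -1->0) — executes, giving 0.

Demanding E10 again yields 0.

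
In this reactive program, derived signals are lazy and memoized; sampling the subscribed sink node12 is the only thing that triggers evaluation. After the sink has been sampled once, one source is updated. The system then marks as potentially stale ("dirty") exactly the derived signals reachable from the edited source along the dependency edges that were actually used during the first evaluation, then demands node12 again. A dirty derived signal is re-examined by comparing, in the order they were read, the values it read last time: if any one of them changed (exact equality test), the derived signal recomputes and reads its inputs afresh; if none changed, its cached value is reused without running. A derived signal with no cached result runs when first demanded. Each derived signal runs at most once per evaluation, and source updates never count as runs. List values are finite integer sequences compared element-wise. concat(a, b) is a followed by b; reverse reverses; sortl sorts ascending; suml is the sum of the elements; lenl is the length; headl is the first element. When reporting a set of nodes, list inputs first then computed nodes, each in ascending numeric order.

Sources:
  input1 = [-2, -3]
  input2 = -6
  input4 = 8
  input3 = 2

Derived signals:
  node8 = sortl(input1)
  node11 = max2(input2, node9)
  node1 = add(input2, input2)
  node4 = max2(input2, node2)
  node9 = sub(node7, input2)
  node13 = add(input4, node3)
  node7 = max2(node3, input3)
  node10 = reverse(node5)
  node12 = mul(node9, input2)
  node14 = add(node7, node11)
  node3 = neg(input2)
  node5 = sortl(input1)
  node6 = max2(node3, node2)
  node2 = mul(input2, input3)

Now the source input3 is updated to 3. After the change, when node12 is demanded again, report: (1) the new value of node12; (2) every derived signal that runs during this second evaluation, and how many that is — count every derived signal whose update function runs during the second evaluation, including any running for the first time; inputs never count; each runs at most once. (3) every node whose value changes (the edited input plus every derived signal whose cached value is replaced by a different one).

Demanding node12 again yields -72.
1 derived signals run: node7.
The nodes whose values change: input3.
Note the absorption at node7: it re-runs yet its value is the same, leaving the output's value untouched.

First demand of the output computes:
  node3 = neg(-6) = 6
  node7 = max2(6, 2) = 6
  node9 = sub(6, -6) = 12
  node12 = mul(12, -6) = -72

After the edit, cleaning proceeds:
  node7: a read changed (input3 2->3) — executes, giving 6 — identical to its old value.
  node9: dirty, but its reads are unchanged (node7 unchanged, input2 unchanged); cached 12 stands.
  node12: dirty, but its reads are unchanged (node9 unchanged, input2 unchanged); cached -72 stands.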